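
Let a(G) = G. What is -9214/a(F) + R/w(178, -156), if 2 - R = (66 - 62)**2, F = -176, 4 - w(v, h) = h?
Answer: 45993/880 ≈ 52.265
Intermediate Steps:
w(v, h) = 4 - h
R = -14 (R = 2 - (66 - 62)**2 = 2 - 1*4**2 = 2 - 1*16 = 2 - 16 = -14)
-9214/a(F) + R/w(178, -156) = -9214/(-176) - 14/(4 - 1*(-156)) = -9214*(-1/176) - 14/(4 + 156) = 4607/88 - 14/160 = 4607/88 - 14*1/160 = 4607/88 - 7/80 = 45993/880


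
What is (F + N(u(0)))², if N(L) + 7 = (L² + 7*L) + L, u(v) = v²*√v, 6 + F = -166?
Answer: 32041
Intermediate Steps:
F = -172 (F = -6 - 166 = -172)
u(v) = v^(5/2)
N(L) = -7 + L² + 8*L (N(L) = -7 + ((L² + 7*L) + L) = -7 + (L² + 8*L) = -7 + L² + 8*L)
(F + N(u(0)))² = (-172 + (-7 + (0^(5/2))² + 8*0^(5/2)))² = (-172 + (-7 + 0² + 8*0))² = (-172 + (-7 + 0 + 0))² = (-172 - 7)² = (-179)² = 32041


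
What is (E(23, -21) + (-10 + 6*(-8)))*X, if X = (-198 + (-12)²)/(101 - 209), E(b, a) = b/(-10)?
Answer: -603/20 ≈ -30.150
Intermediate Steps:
E(b, a) = -b/10 (E(b, a) = b*(-⅒) = -b/10)
X = ½ (X = (-198 + 144)/(-108) = -54*(-1/108) = ½ ≈ 0.50000)
(E(23, -21) + (-10 + 6*(-8)))*X = (-⅒*23 + (-10 + 6*(-8)))*(½) = (-23/10 + (-10 - 48))*(½) = (-23/10 - 58)*(½) = -603/10*½ = -603/20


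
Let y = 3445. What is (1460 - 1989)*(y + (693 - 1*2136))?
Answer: -1059058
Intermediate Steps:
(1460 - 1989)*(y + (693 - 1*2136)) = (1460 - 1989)*(3445 + (693 - 1*2136)) = -529*(3445 + (693 - 2136)) = -529*(3445 - 1443) = -529*2002 = -1059058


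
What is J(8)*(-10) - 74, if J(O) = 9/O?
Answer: -341/4 ≈ -85.250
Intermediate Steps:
J(8)*(-10) - 74 = (9/8)*(-10) - 74 = -45/4 - 74 = -341/4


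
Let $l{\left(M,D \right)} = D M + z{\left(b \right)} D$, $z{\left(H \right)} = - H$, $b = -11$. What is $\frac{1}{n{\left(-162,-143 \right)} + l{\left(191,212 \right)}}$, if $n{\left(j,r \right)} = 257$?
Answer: $\frac{1}{43081} \approx 2.3212 \cdot 10^{-5}$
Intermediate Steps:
$l{\left(M,D \right)} = 11 D + D M$ ($l{\left(M,D \right)} = D M + \left(-1\right) \left(-11\right) D = D M + 11 D = 11 D + D M$)
$\frac{1}{n{\left(-162,-143 \right)} + l{\left(191,212 \right)}} = \frac{1}{257 + 212 \left(11 + 191\right)} = \frac{1}{257 + 212 \cdot 202} = \frac{1}{257 + 42824} = \frac{1}{43081}$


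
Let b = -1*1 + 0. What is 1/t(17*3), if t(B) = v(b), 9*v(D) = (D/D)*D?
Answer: -9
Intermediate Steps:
b = -1 (b = -1 + 0 = -1)
v(D) = D/9 (v(D) = ((D/D)*D)/9 = (1*D)/9 = D/9)
t(B) = -⅑ (t(B) = (⅑)*(-1) = -⅑)
1/t(17*3) = 1/(-⅑) = -9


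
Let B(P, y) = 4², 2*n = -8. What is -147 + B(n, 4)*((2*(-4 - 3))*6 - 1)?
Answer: -1507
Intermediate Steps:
n = -4 (n = (½)*(-8) = -4)
B(P, y) = 16
-147 + B(n, 4)*((2*(-4 - 3))*6 - 1) = -147 + 16*((2*(-4 - 3))*6 - 1) = -147 + 16*((2*(-7))*6 - 1) = -147 + 16*(-14*6 - 1) = -147 + 16*(-84 - 1) = -147 + 16*(-85) = -147 - 1360 = -1507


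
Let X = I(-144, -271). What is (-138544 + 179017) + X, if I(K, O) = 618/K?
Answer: 971249/24 ≈ 40469.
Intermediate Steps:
X = -103/24 (X = 618/(-144) = 618*(-1/144) = -103/24 ≈ -4.2917)
(-138544 + 179017) + X = (-138544 + 179017) - 103/24 = 40473 - 103/24 = 971249/24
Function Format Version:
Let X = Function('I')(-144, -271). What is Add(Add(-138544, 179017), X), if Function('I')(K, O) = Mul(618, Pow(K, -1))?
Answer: Rational(971249, 24) ≈ 40469.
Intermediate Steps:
X = Rational(-103, 24) (X = Mul(618, Pow(-144, -1)) = Mul(618, Rational(-1, 144)) = Rational(-103, 24) ≈ -4.2917)
Add(Add(-138544, 179017), X) = Add(Add(-138544, 179017), Rational(-103, 24)) = Add(40473, Rational(-103, 24)) = Rational(971249, 24)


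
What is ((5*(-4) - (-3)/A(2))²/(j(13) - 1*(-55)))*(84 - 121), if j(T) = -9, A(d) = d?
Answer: -50653/184 ≈ -275.29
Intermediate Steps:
((5*(-4) - (-3)/A(2))²/(j(13) - 1*(-55)))*(84 - 121) = ((5*(-4) - (-3)/2)²/(-9 - 1*(-55)))*(84 - 121) = ((-20 - (-3)/2)²/(-9 + 55))*(-37) = ((-20 - 1*(-3/2))²/46)*(-37) = ((-20 + 3/2)²*(1/46))*(-37) = ((-37/2)²*(1/46))*(-37) = ((1369/4)*(1/46))*(-37) = (1369/184)*(-37) = -50653/184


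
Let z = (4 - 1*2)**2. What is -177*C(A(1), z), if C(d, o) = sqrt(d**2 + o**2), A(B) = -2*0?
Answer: -708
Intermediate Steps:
A(B) = 0
z = 4 (z = (4 - 2)**2 = 2**2 = 4)
-177*C(A(1), z) = -177*sqrt(0**2 + 4**2) = -177*sqrt(0 + 16) = -177*sqrt(16) = -177*4 = -708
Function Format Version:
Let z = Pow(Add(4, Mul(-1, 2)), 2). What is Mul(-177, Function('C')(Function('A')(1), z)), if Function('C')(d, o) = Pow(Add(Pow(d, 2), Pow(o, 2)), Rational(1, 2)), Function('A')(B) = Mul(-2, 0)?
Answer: -708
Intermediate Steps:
Function('A')(B) = 0
z = 4 (z = Pow(Add(4, -2), 2) = Pow(2, 2) = 4)
Mul(-177, Function('C')(Function('A')(1), z)) = Mul(-177, Pow(Add(Pow(0, 2), Pow(4, 2)), Rational(1, 2))) = Mul(-177, Pow(Add(0, 16), Rational(1, 2))) = Mul(-177, Pow(16, Rational(1, 2))) = Mul(-177, 4) = -708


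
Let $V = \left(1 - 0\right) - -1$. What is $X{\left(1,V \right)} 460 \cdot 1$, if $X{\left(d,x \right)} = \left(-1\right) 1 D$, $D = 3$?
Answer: $-1380$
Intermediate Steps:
$V = 2$ ($V = \left(1 + 0\right) + 1 = 1 + 1 = 2$)
$X{\left(d,x \right)} = -3$ ($X{\left(d,x \right)} = \left(-1\right) 1 \cdot 3 = \left(-1\right) 3 = -3$)
$X{\left(1,V \right)} 460 \cdot 1 = - 3 \cdot 460 \cdot 1 = \left(-3\right) 460 = -1380$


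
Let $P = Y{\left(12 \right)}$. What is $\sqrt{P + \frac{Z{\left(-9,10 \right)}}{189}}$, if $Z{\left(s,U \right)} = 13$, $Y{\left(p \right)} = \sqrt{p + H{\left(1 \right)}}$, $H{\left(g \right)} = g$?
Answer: $\frac{\sqrt{273 + 3969 \sqrt{13}}}{63} \approx 1.9169$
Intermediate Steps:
$Y{\left(p \right)} = \sqrt{1 + p}$ ($Y{\left(p \right)} = \sqrt{p + 1} = \sqrt{1 + p}$)
$P = \sqrt{13}$ ($P = \sqrt{1 + 12} = \sqrt{13} \approx 3.6056$)
$\sqrt{P + \frac{Z{\left(-9,10 \right)}}{189}} = \sqrt{\sqrt{13} + \frac{13}{189}} = \sqrt{\frac{13}{189} + \sqrt{13}}$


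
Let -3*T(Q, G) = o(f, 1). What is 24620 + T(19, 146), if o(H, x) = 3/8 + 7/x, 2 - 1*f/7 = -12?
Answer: 590821/24 ≈ 24618.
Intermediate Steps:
f = 98 (f = 14 - 7*(-12) = 14 + 84 = 98)
o(H, x) = 3/8 + 7/x (o(H, x) = 3*(1/8) + 7/x = 3/8 + 7/x)
T(Q, G) = -59/24 (T(Q, G) = -(3/8 + 7/1)/3 = -(3/8 + 7*1)/3 = -(3/8 + 7)/3 = -1/3*59/8 = -59/24)
24620 + T(19, 146) = 24620 - 59/24 = 590821/24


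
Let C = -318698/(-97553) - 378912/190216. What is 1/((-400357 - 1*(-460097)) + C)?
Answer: 2319517681/138570943444994 ≈ 1.6739e-5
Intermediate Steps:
C = 2957182054/2319517681 (C = -318698*(-1/97553) - 378912*1/190216 = 318698/97553 - 47364/23777 = 2957182054/2319517681 ≈ 1.2749)
1/((-400357 - 1*(-460097)) + C) = 1/((-400357 - 1*(-460097)) + 2957182054/2319517681) = 1/((-400357 + 460097) + 2957182054/2319517681) = 1/(59740 + 2957182054/2319517681) = 1/(138570943444994/2319517681) = 2319517681/138570943444994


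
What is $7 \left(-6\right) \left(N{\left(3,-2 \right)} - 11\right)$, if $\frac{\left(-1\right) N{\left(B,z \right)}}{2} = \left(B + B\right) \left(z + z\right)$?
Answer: $-1554$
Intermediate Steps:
$N{\left(B,z \right)} = - 8 B z$ ($N{\left(B,z \right)} = - 2 \left(B + B\right) \left(z + z\right) = - 2 \cdot 2 B 2 z = - 2 \cdot 4 B z = - 8 B z$)
$7 \left(-6\right) \left(N{\left(3,-2 \right)} - 11\right) = 7 \left(-6\right) \left(\left(-8\right) 3 \left(-2\right) - 11\right) = - 42 \left(48 - 11\right) = \left(-42\right) 37 = -1554$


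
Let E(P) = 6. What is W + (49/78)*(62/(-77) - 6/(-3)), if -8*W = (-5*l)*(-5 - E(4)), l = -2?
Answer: 24883/1716 ≈ 14.501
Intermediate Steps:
W = 55/4 (W = -(-5*(-2))*(-5 - 1*6)/8 = -5*(-5 - 6)/4 = -5*(-11)/4 = -⅛*(-110) = 55/4 ≈ 13.750)
W + (49/78)*(62/(-77) - 6/(-3)) = 55/4 + (49/78)*(62/(-77) - 6/(-3)) = 55/4 + (49*(1/78))*(62*(-1/77) - 6*(-⅓)) = 55/4 + 49*(-62/77 + 2)/78 = 55/4 + (49/78)*(92/77) = 55/4 + 322/429 = 24883/1716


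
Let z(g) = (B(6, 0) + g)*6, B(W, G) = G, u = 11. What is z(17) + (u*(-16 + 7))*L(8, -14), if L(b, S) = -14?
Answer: 1488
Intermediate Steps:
z(g) = 6*g (z(g) = (0 + g)*6 = g*6 = 6*g)
z(17) + (u*(-16 + 7))*L(8, -14) = 6*17 + (11*(-16 + 7))*(-14) = 102 + (11*(-9))*(-14) = 102 - 99*(-14) = 102 + 1386 = 1488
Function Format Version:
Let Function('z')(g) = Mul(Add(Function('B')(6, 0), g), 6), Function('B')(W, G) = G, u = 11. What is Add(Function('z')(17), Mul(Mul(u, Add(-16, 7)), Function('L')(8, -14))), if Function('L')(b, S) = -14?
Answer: 1488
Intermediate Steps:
Function('z')(g) = Mul(6, g) (Function('z')(g) = Mul(Add(0, g), 6) = Mul(g, 6) = Mul(6, g))
Add(Function('z')(17), Mul(Mul(u, Add(-16, 7)), Function('L')(8, -14))) = Add(Mul(6, 17), Mul(Mul(11, Add(-16, 7)), -14)) = Add(102, Mul(Mul(11, -9), -14)) = Add(102, Mul(-99, -14)) = Add(102, 1386) = 1488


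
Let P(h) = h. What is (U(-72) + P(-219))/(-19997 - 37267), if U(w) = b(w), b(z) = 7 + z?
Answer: 71/14316 ≈ 0.0049595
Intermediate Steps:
U(w) = 7 + w
(U(-72) + P(-219))/(-19997 - 37267) = ((7 - 72) - 219)/(-19997 - 37267) = (-65 - 219)/(-57264) = -284*(-1/57264) = 71/14316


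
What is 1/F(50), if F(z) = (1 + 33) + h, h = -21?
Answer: 1/13 ≈ 0.076923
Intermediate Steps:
F(z) = 13 (F(z) = (1 + 33) - 21 = 34 - 21 = 13)
1/F(50) = 1/13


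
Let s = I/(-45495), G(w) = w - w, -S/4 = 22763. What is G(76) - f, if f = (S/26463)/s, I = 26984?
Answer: -345200895/59506466 ≈ -5.8011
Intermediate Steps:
S = -91052 (S = -4*22763 = -91052)
G(w) = 0
s = -26984/45495 (s = 26984/(-45495) = 26984*(-1/45495) = -26984/45495 ≈ -0.59312)
f = 345200895/59506466 (f = (-91052/26463)/(-26984/45495) = -91052*1/26463*(-45495/26984) = -91052/26463*(-45495/26984) = 345200895/59506466 ≈ 5.8011)
G(76) - f = 0 - 1*345200895/59506466 = 0 - 345200895/59506466 = -345200895/59506466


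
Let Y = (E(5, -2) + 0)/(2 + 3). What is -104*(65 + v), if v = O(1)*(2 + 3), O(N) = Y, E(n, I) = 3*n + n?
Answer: -8840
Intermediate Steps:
E(n, I) = 4*n
Y = 4 (Y = (4*5 + 0)/(2 + 3) = (20 + 0)/5 = 20*(1/5) = 4)
O(N) = 4
v = 20 (v = 4*(2 + 3) = 4*5 = 20)
-104*(65 + v) = -104*(65 + 20) = -104*85 = -8840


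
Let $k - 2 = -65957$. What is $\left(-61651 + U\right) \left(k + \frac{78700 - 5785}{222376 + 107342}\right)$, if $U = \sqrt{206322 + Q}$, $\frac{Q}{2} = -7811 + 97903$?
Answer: $\frac{446897367102175}{109906} - \frac{7248825925 \sqrt{386506}}{109906} \approx 4.0252 \cdot 10^{9}$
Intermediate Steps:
$k = -65955$ ($k = 2 - 65957 = -65955$)
$Q = 180184$ ($Q = 2 \left(-7811 + 97903\right) = 2 \cdot 90092 = 180184$)
$U = \sqrt{386506}$ ($U = \sqrt{206322 + 180184} = \sqrt{386506} \approx 621.7$)
$\left(-61651 + U\right) \left(k + \frac{78700 - 5785}{222376 + 107342}\right) = \left(-61651 + \sqrt{386506}\right) \left(-65955 + \frac{78700 - 5785}{222376 + 107342}\right) = \left(-61651 + \sqrt{386506}\right) \left(-65955 + \frac{72915}{329718}\right) = \left(-61651 + \sqrt{386506}\right) \left(-65955 + 72915 \cdot \frac{1}{329718}\right) = \left(-61651 + \sqrt{386506}\right) \left(-65955 + \frac{24305}{109906}\right) = \left(-61651 + \sqrt{386506}\right) \left(- \frac{7248825925}{109906}\right) = \frac{446897367102175}{109906} - \frac{7248825925 \sqrt{386506}}{109906}$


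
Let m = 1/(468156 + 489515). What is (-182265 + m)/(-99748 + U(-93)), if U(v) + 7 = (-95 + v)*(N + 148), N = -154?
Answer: 174549904814/94452217717 ≈ 1.8480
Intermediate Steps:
m = 1/957671 ≈ 1.0442e-6
U(v) = 563 - 6*v (U(v) = -7 + (-95 + v)*(-154 + 148) = -7 + (-95 + v)*(-6) = -7 + (570 - 6*v) = 563 - 6*v)
(-182265 + m)/(-99748 + U(-93)) = (-182265 + 1/957671)/(-99748 + (563 - 6*(-93))) = -174549904814/(957671*(-99748 + (563 + 558))) = -174549904814/(957671*(-99748 + 1121)) = -174549904814/957671/(-98627) = -174549904814/957671*(-1/98627) = 174549904814/94452217717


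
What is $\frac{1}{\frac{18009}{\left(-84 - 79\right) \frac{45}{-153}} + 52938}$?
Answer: $\frac{815}{43450623} \approx 1.8757 \cdot 10^{-5}$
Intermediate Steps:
$\frac{1}{\frac{18009}{\left(-84 - 79\right) \frac{45}{-153}} + 52938} = \frac{1}{\frac{18009}{\left(-163\right) 45 \left(- \frac{1}{153}\right)} + 52938} = \frac{1}{\frac{18009}{\left(-163\right) \left(- \frac{5}{17}\right)} + 52938} = \frac{1}{\frac{18009}{\frac{815}{17}} + 52938} = \frac{1}{18009 \cdot \frac{17}{815} + 52938} = \frac{1}{\frac{306153}{815} + 52938} = \frac{1}{\frac{43450623}{815}} = \frac{815}{43450623}$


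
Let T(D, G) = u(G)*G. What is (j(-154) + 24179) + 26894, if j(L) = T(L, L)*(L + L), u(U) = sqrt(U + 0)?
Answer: 51073 + 47432*I*sqrt(154) ≈ 51073.0 + 5.8862e+5*I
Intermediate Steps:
u(U) = sqrt(U)
T(D, G) = G**(3/2) (T(D, G) = sqrt(G)*G = G**(3/2))
j(L) = 2*L**(5/2) (j(L) = L**(3/2)*(L + L) = L**(3/2)*(2*L) = 2*L**(5/2))
(j(-154) + 24179) + 26894 = (2*(-154)**(5/2) + 24179) + 26894 = (2*(23716*I*sqrt(154)) + 24179) + 26894 = (47432*I*sqrt(154) + 24179) + 26894 = (24179 + 47432*I*sqrt(154)) + 26894 = 51073 + 47432*I*sqrt(154)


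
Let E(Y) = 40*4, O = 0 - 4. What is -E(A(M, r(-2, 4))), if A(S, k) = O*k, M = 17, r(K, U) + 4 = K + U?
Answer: -160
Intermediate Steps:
r(K, U) = -4 + K + U (r(K, U) = -4 + (K + U) = -4 + K + U)
O = -4
A(S, k) = -4*k
E(Y) = 160
-E(A(M, r(-2, 4))) = -1*160 = -160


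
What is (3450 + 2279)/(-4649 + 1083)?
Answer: -5729/3566 ≈ -1.6066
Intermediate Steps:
(3450 + 2279)/(-4649 + 1083) = 5729/(-3566) = 5729*(-1/3566) = -5729/3566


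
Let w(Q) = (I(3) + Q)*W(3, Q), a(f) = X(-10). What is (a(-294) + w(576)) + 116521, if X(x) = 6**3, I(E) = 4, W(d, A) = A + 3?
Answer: 452557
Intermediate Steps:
W(d, A) = 3 + A
X(x) = 216
a(f) = 216
w(Q) = (3 + Q)*(4 + Q) (w(Q) = (4 + Q)*(3 + Q) = (3 + Q)*(4 + Q))
(a(-294) + w(576)) + 116521 = (216 + (3 + 576)*(4 + 576)) + 116521 = (216 + 579*580) + 116521 = (216 + 335820) + 116521 = 336036 + 116521 = 452557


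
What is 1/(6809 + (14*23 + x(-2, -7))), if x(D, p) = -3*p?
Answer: 1/7152 ≈ 0.00013982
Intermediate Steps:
1/(6809 + (14*23 + x(-2, -7))) = 1/(6809 + (14*23 - 3*(-7))) = 1/(6809 + (322 + 21)) = 1/(6809 + 343) = 1/7152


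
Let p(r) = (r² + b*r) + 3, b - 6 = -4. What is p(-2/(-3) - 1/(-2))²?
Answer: 58081/1296 ≈ 44.816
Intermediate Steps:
b = 2 (b = 6 - 4 = 2)
p(r) = 3 + r² + 2*r (p(r) = (r² + 2*r) + 3 = 3 + r² + 2*r)
p(-2/(-3) - 1/(-2))² = (3 + (-2/(-3) - 1/(-2))² + 2*(-2/(-3) - 1/(-2)))² = (3 + (-2*(-⅓) - 1*(-½))² + 2*(-2*(-⅓) - 1*(-½)))² = (3 + (⅔ + ½)² + 2*(⅔ + ½))² = (3 + (7/6)² + 2*(7/6))² = (3 + 49/36 + 7/3)² = (241/36)² = 58081/1296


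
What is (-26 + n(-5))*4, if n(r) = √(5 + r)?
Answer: -104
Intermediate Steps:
(-26 + n(-5))*4 = (-26 + √(5 - 5))*4 = (-26 + √0)*4 = (-26 + 0)*4 = -26*4 = -104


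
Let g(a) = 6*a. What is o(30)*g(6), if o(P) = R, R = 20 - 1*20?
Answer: 0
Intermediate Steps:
R = 0 (R = 20 - 20 = 0)
o(P) = 0
o(30)*g(6) = 0*(6*6) = 0*36 = 0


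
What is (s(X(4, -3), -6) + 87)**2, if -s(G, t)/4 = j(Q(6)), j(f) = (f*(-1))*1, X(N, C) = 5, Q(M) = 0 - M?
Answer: 3969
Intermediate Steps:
Q(M) = -M
j(f) = -f (j(f) = -f*1 = -f)
s(G, t) = -24 (s(G, t) = -(-4)*(-1*6) = -(-4)*(-6) = -4*6 = -24)
(s(X(4, -3), -6) + 87)**2 = (-24 + 87)**2 = 63**2 = 3969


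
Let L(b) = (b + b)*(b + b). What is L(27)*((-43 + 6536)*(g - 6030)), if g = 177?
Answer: -110818290564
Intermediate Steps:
L(b) = 4*b**2 (L(b) = (2*b)*(2*b) = 4*b**2)
L(27)*((-43 + 6536)*(g - 6030)) = (4*27**2)*((-43 + 6536)*(177 - 6030)) = (4*729)*(6493*(-5853)) = 2916*(-38003529) = -110818290564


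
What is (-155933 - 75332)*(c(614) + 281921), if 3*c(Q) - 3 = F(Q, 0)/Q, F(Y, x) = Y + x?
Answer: -195596305255/3 ≈ -6.5199e+10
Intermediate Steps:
c(Q) = 4/3 (c(Q) = 1 + ((Q + 0)/Q)/3 = 1 + (Q/Q)/3 = 1 + (1/3)*1 = 1 + 1/3 = 4/3)
(-155933 - 75332)*(c(614) + 281921) = (-155933 - 75332)*(4/3 + 281921) = -231265*845767/3 = -195596305255/3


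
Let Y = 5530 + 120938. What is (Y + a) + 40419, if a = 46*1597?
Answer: 240349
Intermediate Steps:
Y = 126468
a = 73462
(Y + a) + 40419 = (126468 + 73462) + 40419 = 199930 + 40419 = 240349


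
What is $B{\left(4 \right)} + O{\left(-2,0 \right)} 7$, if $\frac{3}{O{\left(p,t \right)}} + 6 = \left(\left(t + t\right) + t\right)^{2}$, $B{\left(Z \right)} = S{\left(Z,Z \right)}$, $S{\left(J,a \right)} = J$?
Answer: $\frac{1}{2} \approx 0.5$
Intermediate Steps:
$B{\left(Z \right)} = Z$
$O{\left(p,t \right)} = \frac{3}{-6 + 9 t^{2}}$ ($O{\left(p,t \right)} = \frac{3}{-6 + \left(\left(t + t\right) + t\right)^{2}} = \frac{3}{-6 + \left(2 t + t\right)^{2}} = \frac{3}{-6 + \left(3 t\right)^{2}} = \frac{3}{-6 + 9 t^{2}}$)
$B{\left(4 \right)} + O{\left(-2,0 \right)} 7 = 4 + \frac{1}{-2 + 3 \cdot 0^{2}} \cdot 7 = 4 + \frac{1}{-2 + 3 \cdot 0} \cdot 7 = 4 + \frac{1}{-2 + 0} \cdot 7 = 4 + \frac{1}{-2} \cdot 7 = 4 - \frac{7}{2} = \frac{1}{2}$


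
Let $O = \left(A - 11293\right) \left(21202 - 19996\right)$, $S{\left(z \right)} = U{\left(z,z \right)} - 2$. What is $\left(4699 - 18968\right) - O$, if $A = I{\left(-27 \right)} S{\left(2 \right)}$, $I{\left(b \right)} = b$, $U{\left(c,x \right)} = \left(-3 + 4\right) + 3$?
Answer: $13670213$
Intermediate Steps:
$U{\left(c,x \right)} = 4$ ($U{\left(c,x \right)} = 1 + 3 = 4$)
$S{\left(z \right)} = 2$ ($S{\left(z \right)} = 4 - 2 = 2$)
$A = -54$ ($A = \left(-27\right) 2 = -54$)
$O = -13684482$ ($O = \left(-54 - 11293\right) \left(21202 - 19996\right) = \left(-11347\right) 1206 = -13684482$)
$\left(4699 - 18968\right) - O = \left(4699 - 18968\right) - -13684482 = -14269 + 13684482 = 13670213$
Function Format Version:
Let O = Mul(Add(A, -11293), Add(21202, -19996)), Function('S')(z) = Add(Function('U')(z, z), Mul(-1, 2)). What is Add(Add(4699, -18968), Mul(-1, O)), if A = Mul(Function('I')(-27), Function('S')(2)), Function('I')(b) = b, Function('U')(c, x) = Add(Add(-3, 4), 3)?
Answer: 13670213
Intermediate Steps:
Function('U')(c, x) = 4 (Function('U')(c, x) = Add(1, 3) = 4)
Function('S')(z) = 2 (Function('S')(z) = Add(4, Mul(-1, 2)) = Add(4, -2) = 2)
A = -54 (A = Mul(-27, 2) = -54)
O = -13684482 (O = Mul(Add(-54, -11293), Add(21202, -19996)) = Mul(-11347, 1206) = -13684482)
Add(Add(4699, -18968), Mul(-1, O)) = Add(Add(4699, -18968), Mul(-1, -13684482)) = Add(-14269, 13684482) = 13670213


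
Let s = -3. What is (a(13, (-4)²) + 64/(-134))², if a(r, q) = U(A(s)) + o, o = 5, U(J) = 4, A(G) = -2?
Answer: 326041/4489 ≈ 72.631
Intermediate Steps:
a(r, q) = 9 (a(r, q) = 4 + 5 = 9)
(a(13, (-4)²) + 64/(-134))² = (9 + 64/(-134))² = (9 + 64*(-1/134))² = (9 - 32/67)² = (571/67)² = 326041/4489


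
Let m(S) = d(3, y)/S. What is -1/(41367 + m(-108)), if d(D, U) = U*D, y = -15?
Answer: -12/496409 ≈ -2.4174e-5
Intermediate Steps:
d(D, U) = D*U
m(S) = -45/S (m(S) = (3*(-15))/S = -45/S)
-1/(41367 + m(-108)) = -1/(41367 - 45/(-108)) = -1/(41367 - 45*(-1/108)) = -1/(41367 + 5/12) = -1/496409/12 = -1*12/496409 = -12/496409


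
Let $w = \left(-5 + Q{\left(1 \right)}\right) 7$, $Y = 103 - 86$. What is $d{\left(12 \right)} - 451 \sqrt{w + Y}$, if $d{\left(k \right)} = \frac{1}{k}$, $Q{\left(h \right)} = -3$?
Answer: $\frac{1}{12} - 451 i \sqrt{39} \approx 0.083333 - 2816.5 i$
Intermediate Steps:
$Y = 17$ ($Y = 103 - 86 = 17$)
$w = -56$ ($w = \left(-5 - 3\right) 7 = \left(-8\right) 7 = -56$)
$d{\left(12 \right)} - 451 \sqrt{w + Y} = \frac{1}{12} - 451 \sqrt{-56 + 17} = \frac{1}{12} - 451 \sqrt{-39} = \frac{1}{12} - 451 i \sqrt{39}$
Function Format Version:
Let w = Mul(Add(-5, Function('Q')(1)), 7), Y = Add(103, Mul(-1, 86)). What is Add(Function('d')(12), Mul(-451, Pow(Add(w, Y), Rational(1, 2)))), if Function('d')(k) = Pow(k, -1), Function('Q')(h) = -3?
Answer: Add(Rational(1, 12), Mul(-451, I, Pow(39, Rational(1, 2)))) ≈ Add(0.083333, Mul(-2816.5, I))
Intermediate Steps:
Y = 17 (Y = Add(103, -86) = 17)
w = -56 (w = Mul(Add(-5, -3), 7) = Mul(-8, 7) = -56)
Add(Function('d')(12), Mul(-451, Pow(Add(w, Y), Rational(1, 2)))) = Add(Pow(12, -1), Mul(-451, Pow(Add(-56, 17), Rational(1, 2)))) = Add(Rational(1, 12), Mul(-451, Pow(-39, Rational(1, 2)))) = Add(Rational(1, 12), Mul(-451, Mul(I, Pow(39, Rational(1, 2))))) = Add(Rational(1, 12), Mul(-451, I, Pow(39, Rational(1, 2))))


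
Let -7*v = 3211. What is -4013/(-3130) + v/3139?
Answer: 78127219/68775490 ≈ 1.1360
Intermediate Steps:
v = -3211/7 (v = -1/7*3211 = -3211/7 ≈ -458.71)
-4013/(-3130) + v/3139 = -4013/(-3130) - 3211/7/3139 = -4013*(-1/3130) - 3211/7*1/3139 = 4013/3130 - 3211/21973 = 78127219/68775490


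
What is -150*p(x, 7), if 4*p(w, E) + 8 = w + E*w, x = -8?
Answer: 2700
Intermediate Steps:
p(w, E) = -2 + w/4 + E*w/4 (p(w, E) = -2 + (w + E*w)/4 = -2 + (w/4 + E*w/4) = -2 + w/4 + E*w/4)
-150*p(x, 7) = -150*(-2 + (¼)*(-8) + (¼)*7*(-8)) = -150*(-2 - 2 - 14) = -150*(-18) = 2700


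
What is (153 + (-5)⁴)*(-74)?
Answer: -57572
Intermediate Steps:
(153 + (-5)⁴)*(-74) = (153 + 625)*(-74) = 778*(-74) = -57572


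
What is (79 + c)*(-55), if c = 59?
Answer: -7590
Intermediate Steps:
(79 + c)*(-55) = (79 + 59)*(-55) = 138*(-55) = -7590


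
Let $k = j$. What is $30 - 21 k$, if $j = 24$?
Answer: $-474$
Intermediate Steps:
$k = 24$
$30 - 21 k = 30 - 504 = -474$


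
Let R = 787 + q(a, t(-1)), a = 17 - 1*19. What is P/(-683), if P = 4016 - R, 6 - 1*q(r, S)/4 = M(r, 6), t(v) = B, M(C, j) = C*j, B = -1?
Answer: -3157/683 ≈ -4.6223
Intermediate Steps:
t(v) = -1
a = -2 (a = 17 - 19 = -2)
q(r, S) = 24 - 24*r (q(r, S) = 24 - 4*r*6 = 24 - 24*r)
R = 859 (R = 787 + (24 - 24*(-2)) = 787 + (24 + 48) = 787 + 72 = 859)
P = 3157 (P = 4016 - 1*859 = 4016 - 859 = 3157)
P/(-683) = 3157/(-683) = 3157*(-1/683) = -3157/683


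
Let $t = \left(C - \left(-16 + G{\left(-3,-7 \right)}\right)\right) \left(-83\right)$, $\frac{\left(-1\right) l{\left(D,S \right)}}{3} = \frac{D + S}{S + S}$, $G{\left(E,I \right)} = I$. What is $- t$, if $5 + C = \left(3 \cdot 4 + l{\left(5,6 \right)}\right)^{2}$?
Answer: $\frac{137531}{16} \approx 8595.7$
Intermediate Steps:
$l{\left(D,S \right)} = - \frac{3 \left(D + S\right)}{2 S}$ ($l{\left(D,S \right)} = - 3 \frac{D + S}{S + S} = - 3 \frac{D + S}{2 S} = - \frac{3 \left(D + S\right)}{2 S}$)
$C = \frac{1289}{16}$ ($C = -5 + \left(3 \cdot 4 + \frac{3 \left(\left(-1\right) 5 - 6\right)}{2 \cdot 6}\right)^{2} = -5 + \left(12 + \frac{3}{2} \cdot \frac{1}{6} \left(-5 - 6\right)\right)^{2} = -5 + \left(12 + \frac{3}{2} \cdot \frac{1}{6} \left(-11\right)\right)^{2} = -5 + \left(12 - \frac{11}{4}\right)^{2} = -5 + \left(\frac{37}{4}\right)^{2} = -5 + \frac{1369}{16} = \frac{1289}{16} \approx 80.563$)
$t = - \frac{137531}{16}$ ($t = \left(\frac{1289}{16} + \left(16 - -7\right)\right) \left(-83\right) = \left(\frac{1289}{16} + \left(16 + 7\right)\right) \left(-83\right) = \left(\frac{1289}{16} + 23\right) \left(-83\right) = \frac{1657}{16} \left(-83\right) = - \frac{137531}{16} \approx -8595.7$)
$- t = \left(-1\right) \left(- \frac{137531}{16}\right) = \frac{137531}{16}$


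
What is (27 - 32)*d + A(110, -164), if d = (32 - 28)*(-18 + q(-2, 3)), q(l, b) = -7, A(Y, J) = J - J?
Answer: 500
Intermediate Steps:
A(Y, J) = 0
d = -100 (d = (32 - 28)*(-18 - 7) = 4*(-25) = -100)
(27 - 32)*d + A(110, -164) = (27 - 32)*(-100) + 0 = -5*(-100) + 0 = 500 + 0 = 500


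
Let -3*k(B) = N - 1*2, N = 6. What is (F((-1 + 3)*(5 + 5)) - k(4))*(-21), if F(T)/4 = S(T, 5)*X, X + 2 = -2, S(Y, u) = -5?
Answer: -1708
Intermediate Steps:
X = -4 (X = -2 - 2 = -4)
k(B) = -4/3 (k(B) = -(6 - 1*2)/3 = -(6 - 2)/3 = -1/3*4 = -4/3)
F(T) = 80 (F(T) = 4*(-5*(-4)) = 4*20 = 80)
(F((-1 + 3)*(5 + 5)) - k(4))*(-21) = (80 - 1*(-4/3))*(-21) = (80 + 4/3)*(-21) = (244/3)*(-21) = -1708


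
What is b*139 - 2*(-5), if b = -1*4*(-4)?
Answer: 2234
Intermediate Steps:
b = 16 (b = -4*(-4) = 16)
b*139 - 2*(-5) = 16*139 - 2*(-5) = 2224 + 10 = 2234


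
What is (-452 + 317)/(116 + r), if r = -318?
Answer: 135/202 ≈ 0.66832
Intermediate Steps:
(-452 + 317)/(116 + r) = (-452 + 317)/(116 - 318) = -135/(-202) = -135*(-1/202) = 135/202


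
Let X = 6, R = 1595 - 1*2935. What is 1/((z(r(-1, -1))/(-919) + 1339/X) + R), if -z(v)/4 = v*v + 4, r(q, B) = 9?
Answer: -5514/6156179 ≈ -0.00089569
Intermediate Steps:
R = -1340 (R = 1595 - 2935 = -1340)
z(v) = -16 - 4*v**2 (z(v) = -4*(v*v + 4) = -4*(v**2 + 4) = -4*(4 + v**2) = -16 - 4*v**2)
1/((z(r(-1, -1))/(-919) + 1339/X) + R) = 1/(((-16 - 4*9**2)/(-919) + 1339/6) - 1340) = 1/(((-16 - 4*81)*(-1/919) + 1339*(1/6)) - 1340) = 1/(((-16 - 324)*(-1/919) + 1339/6) - 1340) = 1/((-340*(-1/919) + 1339/6) - 1340) = 1/((340/919 + 1339/6) - 1340) = 1/(1232581/5514 - 1340) = 1/(-6156179/5514) = -5514/6156179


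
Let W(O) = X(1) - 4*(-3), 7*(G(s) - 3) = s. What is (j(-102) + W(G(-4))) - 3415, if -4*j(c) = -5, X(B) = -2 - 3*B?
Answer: -13627/4 ≈ -3406.8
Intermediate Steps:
G(s) = 3 + s/7
W(O) = 7 (W(O) = (-2 - 3*1) - 4*(-3) = (-2 - 3) + 12 = -5 + 12 = 7)
j(c) = 5/4 (j(c) = -1/4*(-5) = 5/4)
(j(-102) + W(G(-4))) - 3415 = (5/4 + 7) - 3415 = 33/4 - 3415 = -13627/4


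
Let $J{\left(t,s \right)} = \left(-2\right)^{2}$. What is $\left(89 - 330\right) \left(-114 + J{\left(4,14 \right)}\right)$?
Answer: $26510$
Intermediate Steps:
$J{\left(t,s \right)} = 4$
$\left(89 - 330\right) \left(-114 + J{\left(4,14 \right)}\right) = \left(89 - 330\right) \left(-114 + 4\right) = \left(-241\right) \left(-110\right) = 26510$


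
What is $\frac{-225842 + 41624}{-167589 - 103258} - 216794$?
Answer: $- \frac{58717820300}{270847} \approx -2.1679 \cdot 10^{5}$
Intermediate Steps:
$\frac{-225842 + 41624}{-167589 - 103258} - 216794 = - \frac{184218}{-270847} - 216794 = \left(-184218\right) \left(- \frac{1}{270847}\right) - 216794 = \frac{184218}{270847} - 216794 = - \frac{58717820300}{270847}$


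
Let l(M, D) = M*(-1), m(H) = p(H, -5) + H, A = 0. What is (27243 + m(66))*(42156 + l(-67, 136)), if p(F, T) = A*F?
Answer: 1153067907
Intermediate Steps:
p(F, T) = 0 (p(F, T) = 0*F = 0)
m(H) = H (m(H) = 0 + H = H)
l(M, D) = -M
(27243 + m(66))*(42156 + l(-67, 136)) = (27243 + 66)*(42156 - 1*(-67)) = 27309*(42156 + 67) = 27309*42223 = 1153067907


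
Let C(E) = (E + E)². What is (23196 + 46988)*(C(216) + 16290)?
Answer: 14241316176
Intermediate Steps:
C(E) = 4*E² (C(E) = (2*E)² = 4*E²)
(23196 + 46988)*(C(216) + 16290) = (23196 + 46988)*(4*216² + 16290) = 70184*(4*46656 + 16290) = 70184*(186624 + 16290) = 70184*202914 = 14241316176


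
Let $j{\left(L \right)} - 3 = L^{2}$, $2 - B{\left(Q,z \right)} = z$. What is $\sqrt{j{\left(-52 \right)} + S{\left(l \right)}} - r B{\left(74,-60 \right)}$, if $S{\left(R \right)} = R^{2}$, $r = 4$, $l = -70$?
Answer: $-248 + \sqrt{7607} \approx -160.78$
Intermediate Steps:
$B{\left(Q,z \right)} = 2 - z$
$j{\left(L \right)} = 3 + L^{2}$
$\sqrt{j{\left(-52 \right)} + S{\left(l \right)}} - r B{\left(74,-60 \right)} = \sqrt{\left(3 + \left(-52\right)^{2}\right) + \left(-70\right)^{2}} - 4 \left(2 - -60\right) = \sqrt{\left(3 + 2704\right) + 4900} - 4 \left(2 + 60\right) = \sqrt{2707 + 4900} - 4 \cdot 62 = \sqrt{7607} - 248 = -248 + \sqrt{7607}$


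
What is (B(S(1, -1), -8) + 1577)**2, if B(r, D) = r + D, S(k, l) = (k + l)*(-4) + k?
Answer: 2464900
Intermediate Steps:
S(k, l) = -4*l - 3*k (S(k, l) = (-4*k - 4*l) + k = -4*l - 3*k)
B(r, D) = D + r
(B(S(1, -1), -8) + 1577)**2 = ((-8 + (-4*(-1) - 3*1)) + 1577)**2 = ((-8 + (4 - 3)) + 1577)**2 = ((-8 + 1) + 1577)**2 = (-7 + 1577)**2 = 1570**2 = 2464900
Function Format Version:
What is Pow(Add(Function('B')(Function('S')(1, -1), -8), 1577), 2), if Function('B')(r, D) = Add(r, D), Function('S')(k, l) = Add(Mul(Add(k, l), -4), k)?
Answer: 2464900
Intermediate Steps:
Function('S')(k, l) = Add(Mul(-4, l), Mul(-3, k)) (Function('S')(k, l) = Add(Add(Mul(-4, k), Mul(-4, l)), k) = Add(Mul(-4, l), Mul(-3, k)))
Function('B')(r, D) = Add(D, r)
Pow(Add(Function('B')(Function('S')(1, -1), -8), 1577), 2) = Pow(Add(Add(-8, Add(Mul(-4, -1), Mul(-3, 1))), 1577), 2) = Pow(Add(Add(-8, Add(4, -3)), 1577), 2) = Pow(Add(Add(-8, 1), 1577), 2) = Pow(Add(-7, 1577), 2) = Pow(1570, 2) = 2464900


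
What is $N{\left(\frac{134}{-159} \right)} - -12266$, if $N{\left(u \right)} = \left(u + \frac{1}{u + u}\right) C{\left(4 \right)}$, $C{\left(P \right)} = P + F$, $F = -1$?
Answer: $\frac{174165071}{14204} \approx 12262.0$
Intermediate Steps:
$C{\left(P \right)} = -1 + P$ ($C{\left(P \right)} = P - 1 = -1 + P$)
$N{\left(u \right)} = 3 u + \frac{3}{2 u}$ ($N{\left(u \right)} = \left(u + \frac{1}{u + u}\right) \left(-1 + 4\right) = \left(u + \frac{1}{2 u}\right) 3 = 3 u + \frac{3}{2 u}$)
$N{\left(\frac{134}{-159} \right)} - -12266 = \left(3 \frac{134}{-159} + \frac{3}{2 \frac{134}{-159}}\right) - -12266 = \left(3 \cdot 134 \left(- \frac{1}{159}\right) + \frac{3}{2 \cdot 134 \left(- \frac{1}{159}\right)}\right) + 12266 = \left(3 \left(- \frac{134}{159}\right) + \frac{3}{2 \left(- \frac{134}{159}\right)}\right) + 12266 = \left(- \frac{134}{53} + \frac{3}{2} \left(- \frac{159}{134}\right)\right) + 12266 = \left(- \frac{134}{53} - \frac{477}{268}\right) + 12266 = - \frac{61193}{14204} + 12266 = \frac{174165071}{14204}$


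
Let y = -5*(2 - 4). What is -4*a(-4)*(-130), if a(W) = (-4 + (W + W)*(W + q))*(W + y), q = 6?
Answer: -62400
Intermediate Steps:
y = 10 (y = -5*(-2) = 10)
a(W) = (-4 + 2*W*(6 + W))*(10 + W) (a(W) = (-4 + (W + W)*(W + 6))*(W + 10) = (-4 + (2*W)*(6 + W))*(10 + W) = (-4 + 2*W*(6 + W))*(10 + W))
-4*a(-4)*(-130) = -4*(-40 + 2*(-4)³ + 32*(-4)² + 116*(-4))*(-130) = -4*(-40 + 2*(-64) + 32*16 - 464)*(-130) = -4*(-40 - 128 + 512 - 464)*(-130) = -4*(-120)*(-130) = 480*(-130) = -62400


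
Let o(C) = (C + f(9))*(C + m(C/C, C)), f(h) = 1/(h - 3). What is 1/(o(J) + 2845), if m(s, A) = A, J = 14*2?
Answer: 3/13267 ≈ 0.00022612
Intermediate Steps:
J = 28
f(h) = 1/(-3 + h)
o(C) = 2*C*(⅙ + C) (o(C) = (C + 1/(-3 + 9))*(C + C) = (C + 1/6)*(2*C) = (C + ⅙)*(2*C) = (⅙ + C)*(2*C) = 2*C*(⅙ + C))
1/(o(J) + 2845) = 1/((⅓)*28*(1 + 6*28) + 2845) = 1/((⅓)*28*(1 + 168) + 2845) = 1/((⅓)*28*169 + 2845) = 1/(4732/3 + 2845) = 1/(13267/3) = 3/13267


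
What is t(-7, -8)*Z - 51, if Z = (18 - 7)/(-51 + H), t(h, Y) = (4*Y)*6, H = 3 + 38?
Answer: 801/5 ≈ 160.20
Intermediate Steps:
H = 41
t(h, Y) = 24*Y
Z = -11/10 (Z = (18 - 7)/(-51 + 41) = 11/(-10) = 11*(-⅒) = -11/10 ≈ -1.1000)
t(-7, -8)*Z - 51 = (24*(-8))*(-11/10) - 51 = -192*(-11/10) - 51 = 1056/5 - 51 = 801/5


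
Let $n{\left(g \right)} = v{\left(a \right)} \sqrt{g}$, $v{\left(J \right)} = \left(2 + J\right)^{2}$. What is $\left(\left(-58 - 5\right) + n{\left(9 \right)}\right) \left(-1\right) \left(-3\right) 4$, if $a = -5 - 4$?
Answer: $1008$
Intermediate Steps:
$a = -9$ ($a = -5 - 4 = -9$)
$n{\left(g \right)} = 49 \sqrt{g}$ ($n{\left(g \right)} = \left(2 - 9\right)^{2} \sqrt{g} = \left(-7\right)^{2} \sqrt{g} = 49 \sqrt{g}$)
$\left(\left(-58 - 5\right) + n{\left(9 \right)}\right) \left(-1\right) \left(-3\right) 4 = \left(\left(-58 - 5\right) + 49 \sqrt{9}\right) \left(-1\right) \left(-3\right) 4 = \left(\left(-58 - 5\right) + 49 \cdot 3\right) 3 \cdot 4 = \left(-63 + 147\right) 12 = 84 \cdot 12 = 1008$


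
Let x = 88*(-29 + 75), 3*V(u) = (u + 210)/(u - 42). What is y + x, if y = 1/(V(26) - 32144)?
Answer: 1561665764/385787 ≈ 4048.0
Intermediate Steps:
V(u) = (210 + u)/(3*(-42 + u)) (V(u) = ((u + 210)/(u - 42))/3 = ((210 + u)/(-42 + u))/3 = (210 + u)/(3*(-42 + u)))
y = -12/385787 (y = 1/((210 + 26)/(3*(-42 + 26)) - 32144) = 1/((⅓)*236/(-16) - 32144) = 1/((⅓)*(-1/16)*236 - 32144) = 1/(-59/12 - 32144) = 1/(-385787/12) = -12/385787 ≈ -3.1105e-5)
x = 4048 (x = 88*46 = 4048)
y + x = -12/385787 + 4048 = 1561665764/385787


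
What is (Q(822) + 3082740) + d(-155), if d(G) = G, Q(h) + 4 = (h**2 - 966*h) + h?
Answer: 2965035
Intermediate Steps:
Q(h) = -4 + h**2 - 965*h (Q(h) = -4 + ((h**2 - 966*h) + h) = -4 + (h**2 - 965*h) = -4 + h**2 - 965*h)
(Q(822) + 3082740) + d(-155) = ((-4 + 822**2 - 965*822) + 3082740) - 155 = ((-4 + 675684 - 793230) + 3082740) - 155 = (-117550 + 3082740) - 155 = 2965190 - 155 = 2965035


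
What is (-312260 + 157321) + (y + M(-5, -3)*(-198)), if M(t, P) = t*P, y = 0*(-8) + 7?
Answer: -157902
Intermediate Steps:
y = 7 (y = 0 + 7 = 7)
M(t, P) = P*t
(-312260 + 157321) + (y + M(-5, -3)*(-198)) = (-312260 + 157321) + (7 - 3*(-5)*(-198)) = -154939 + (7 + 15*(-198)) = -154939 + (7 - 2970) = -154939 - 2963 = -157902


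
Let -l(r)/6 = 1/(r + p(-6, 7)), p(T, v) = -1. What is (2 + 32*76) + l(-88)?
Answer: 216632/89 ≈ 2434.1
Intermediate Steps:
l(r) = -6/(-1 + r) (l(r) = -6/(r - 1) = -6/(-1 + r))
(2 + 32*76) + l(-88) = (2 + 32*76) - 6/(-1 - 88) = (2 + 2432) - 6/(-89) = 2434 - 6*(-1/89) = 2434 + 6/89 = 216632/89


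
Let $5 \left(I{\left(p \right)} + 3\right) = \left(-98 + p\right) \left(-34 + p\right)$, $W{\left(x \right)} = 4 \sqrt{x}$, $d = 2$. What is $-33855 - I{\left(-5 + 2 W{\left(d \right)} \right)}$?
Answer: $-34681 + \frac{1136 \sqrt{2}}{5} \approx -34360.0$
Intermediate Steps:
$I{\left(p \right)} = -3 + \frac{\left(-98 + p\right) \left(-34 + p\right)}{5}$
$-33855 - I{\left(-5 + 2 W{\left(d \right)} \right)} = -33855 - \left(\frac{3317}{5} - \frac{132 \left(-5 + 2 \cdot 4 \sqrt{2}\right)}{5} + \frac{\left(-5 + 2 \cdot 4 \sqrt{2}\right)^{2}}{5}\right) = -33855 - \left(\frac{3317}{5} - \frac{132 \left(-5 + 8 \sqrt{2}\right)}{5} + \frac{\left(-5 + 8 \sqrt{2}\right)^{2}}{5}\right) = -33855 - \left(\frac{3317}{5} + \left(132 - \frac{1056 \sqrt{2}}{5}\right) + \frac{\left(-5 + 8 \sqrt{2}\right)^{2}}{5}\right) = -33855 - \left(\frac{3977}{5} - \frac{1056 \sqrt{2}}{5} + \frac{\left(-5 + 8 \sqrt{2}\right)^{2}}{5}\right) = - \frac{173252}{5} - \frac{\left(-5 + 8 \sqrt{2}\right)^{2}}{5} + \frac{1056 \sqrt{2}}{5}$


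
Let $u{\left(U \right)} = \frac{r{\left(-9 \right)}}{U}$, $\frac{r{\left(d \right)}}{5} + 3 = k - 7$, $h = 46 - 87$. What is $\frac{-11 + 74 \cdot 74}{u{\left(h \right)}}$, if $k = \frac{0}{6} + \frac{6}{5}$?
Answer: $\frac{224065}{44} \approx 5092.4$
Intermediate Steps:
$k = \frac{6}{5}$ ($k = 0 \cdot \frac{1}{6} + 6 \cdot \frac{1}{5} = 0 + \frac{6}{5} = \frac{6}{5} \approx 1.2$)
$h = -41$
$r{\left(d \right)} = -44$ ($r{\left(d \right)} = -15 + 5 \left(\frac{6}{5} - 7\right) = -15 + 5 \left(- \frac{29}{5}\right) = -15 - 29 = -44$)
$u{\left(U \right)} = - \frac{44}{U}$
$\frac{-11 + 74 \cdot 74}{u{\left(h \right)}} = \frac{-11 + 74 \cdot 74}{\left(-44\right) \frac{1}{-41}} = \frac{-11 + 5476}{\left(-44\right) \left(- \frac{1}{41}\right)} = \frac{5465}{\frac{44}{41}} = 5465 \cdot \frac{41}{44} = \frac{224065}{44}$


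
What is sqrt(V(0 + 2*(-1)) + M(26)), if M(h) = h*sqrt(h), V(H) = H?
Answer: sqrt(-2 + 26*sqrt(26)) ≈ 11.427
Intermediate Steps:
M(h) = h**(3/2)
sqrt(V(0 + 2*(-1)) + M(26)) = sqrt((0 + 2*(-1)) + 26**(3/2)) = sqrt((0 - 2) + 26*sqrt(26)) = sqrt(-2 + 26*sqrt(26))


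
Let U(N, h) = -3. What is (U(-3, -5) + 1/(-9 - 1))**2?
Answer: 961/100 ≈ 9.6100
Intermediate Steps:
(U(-3, -5) + 1/(-9 - 1))**2 = (-3 + 1/(-9 - 1))**2 = (-3 + 1/(-10))**2 = (-3 - 1/10)**2 = (-31/10)**2 = 961/100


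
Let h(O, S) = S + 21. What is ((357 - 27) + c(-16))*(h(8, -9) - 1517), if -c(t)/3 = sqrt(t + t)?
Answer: -496650 + 18060*I*sqrt(2) ≈ -4.9665e+5 + 25541.0*I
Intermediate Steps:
c(t) = -3*sqrt(2)*sqrt(t) (c(t) = -3*sqrt(t + t) = -3*sqrt(2)*sqrt(t))
h(O, S) = 21 + S
((357 - 27) + c(-16))*(h(8, -9) - 1517) = ((357 - 27) - 3*sqrt(2)*sqrt(-16))*((21 - 9) - 1517) = (330 - 3*sqrt(2)*4*I)*(12 - 1517) = (330 - 12*I*sqrt(2))*(-1505) = -496650 + 18060*I*sqrt(2)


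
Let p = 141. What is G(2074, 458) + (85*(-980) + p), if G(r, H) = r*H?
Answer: 866733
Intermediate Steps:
G(r, H) = H*r
G(2074, 458) + (85*(-980) + p) = 458*2074 + (85*(-980) + 141) = 949892 + (-83300 + 141) = 949892 - 83159 = 866733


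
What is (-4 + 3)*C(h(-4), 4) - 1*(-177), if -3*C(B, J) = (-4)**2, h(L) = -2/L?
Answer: 547/3 ≈ 182.33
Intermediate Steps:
C(B, J) = -16/3 (C(B, J) = -1/3*(-4)**2 = -1/3*16 = -16/3)
(-4 + 3)*C(h(-4), 4) - 1*(-177) = (-4 + 3)*(-16/3) - 1*(-177) = -1*(-16/3) + 177 = 16/3 + 177 = 547/3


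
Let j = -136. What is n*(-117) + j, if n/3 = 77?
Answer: -27163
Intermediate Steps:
n = 231 (n = 3*77 = 231)
n*(-117) + j = 231*(-117) - 136 = -27027 - 136 = -27163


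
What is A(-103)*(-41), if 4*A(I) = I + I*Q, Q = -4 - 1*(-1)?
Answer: -4223/2 ≈ -2111.5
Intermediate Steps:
Q = -3 (Q = -4 + 1 = -3)
A(I) = -I/2 (A(I) = (I + I*(-3))/4 = (I - 3*I)/4 = (-2*I)/4 = -I/2)
A(-103)*(-41) = -½*(-103)*(-41) = (103/2)*(-41) = -4223/2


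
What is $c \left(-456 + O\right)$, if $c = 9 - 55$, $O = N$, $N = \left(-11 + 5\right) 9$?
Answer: $23460$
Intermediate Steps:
$N = -54$ ($N = \left(-6\right) 9 = -54$)
$O = -54$
$c = -46$ ($c = 9 - 55 = -46$)
$c \left(-456 + O\right) = - 46 \left(-456 - 54\right) = \left(-46\right) \left(-510\right) = 23460$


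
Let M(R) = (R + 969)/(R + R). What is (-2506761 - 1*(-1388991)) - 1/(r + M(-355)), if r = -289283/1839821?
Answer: -746133749561785/667520512 ≈ -1.1178e+6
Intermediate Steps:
r = -289283/1839821 (r = -289283*1/1839821 = -289283/1839821 ≈ -0.15723)
M(R) = (969 + R)/(2*R) (M(R) = (969 + R)/((2*R)) = (969 + R)*(1/(2*R)) = (969 + R)/(2*R))
(-2506761 - 1*(-1388991)) - 1/(r + M(-355)) = (-2506761 - 1*(-1388991)) - 1/(-289283/1839821 + (1/2)*(969 - 355)/(-355)) = (-2506761 + 1388991) - 1/(-289283/1839821 + (1/2)*(-1/355)*614) = -1117770 - 1/(-289283/1839821 - 307/355) = -1117770 - 1/(-667520512/653136455) = -1117770 - 1*(-653136455/667520512) = -1117770 + 653136455/667520512 = -746133749561785/667520512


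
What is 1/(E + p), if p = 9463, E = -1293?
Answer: 1/8170 ≈ 0.00012240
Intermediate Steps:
1/(E + p) = 1/(-1293 + 9463) = 1/8170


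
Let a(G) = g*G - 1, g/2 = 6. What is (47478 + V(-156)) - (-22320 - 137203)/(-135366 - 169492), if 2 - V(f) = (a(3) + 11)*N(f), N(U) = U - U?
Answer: 14474498317/304858 ≈ 47480.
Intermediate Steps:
g = 12 (g = 2*6 = 12)
N(U) = 0
a(G) = -1 + 12*G (a(G) = 12*G - 1 = -1 + 12*G)
V(f) = 2 (V(f) = 2 - ((-1 + 12*3) + 11)*0 = 2 - ((-1 + 36) + 11)*0 = 2 - (35 + 11)*0 = 2 - 46*0 = 2 - 1*0 = 2 + 0 = 2)
(47478 + V(-156)) - (-22320 - 137203)/(-135366 - 169492) = (47478 + 2) - (-22320 - 137203)/(-135366 - 169492) = 47480 - (-159523)/(-304858) = 47480 - (-159523)*(-1)/304858 = 47480 - 1*159523/304858 = 47480 - 159523/304858 = 14474498317/304858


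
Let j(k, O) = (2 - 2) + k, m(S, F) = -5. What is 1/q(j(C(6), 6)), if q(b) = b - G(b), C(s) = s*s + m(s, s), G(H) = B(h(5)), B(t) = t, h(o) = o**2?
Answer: 1/6 ≈ 0.16667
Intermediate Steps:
G(H) = 25 (G(H) = 5**2 = 25)
C(s) = -5 + s**2 (C(s) = s*s - 5 = s**2 - 5 = -5 + s**2)
j(k, O) = k (j(k, O) = 0 + k = k)
q(b) = -25 + b (q(b) = b - 1*25 = b - 25 = -25 + b)
1/q(j(C(6), 6)) = 1/(-25 + (-5 + 6**2)) = 1/(-25 + (-5 + 36)) = 1/(-25 + 31) = 1/6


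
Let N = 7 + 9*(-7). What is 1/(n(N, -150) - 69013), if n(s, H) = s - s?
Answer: -1/69013 ≈ -1.4490e-5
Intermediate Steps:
N = -56 (N = 7 - 63 = -56)
n(s, H) = 0
1/(n(N, -150) - 69013) = 1/(0 - 69013) = 1/(-69013) = -1/69013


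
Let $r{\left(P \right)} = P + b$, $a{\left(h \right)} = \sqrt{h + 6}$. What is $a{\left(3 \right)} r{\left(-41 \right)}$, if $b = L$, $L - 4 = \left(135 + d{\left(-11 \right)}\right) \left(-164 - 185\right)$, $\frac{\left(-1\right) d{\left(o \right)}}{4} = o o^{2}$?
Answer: $-5715684$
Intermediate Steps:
$a{\left(h \right)} = \sqrt{6 + h}$
$d{\left(o \right)} = - 4 o^{3}$ ($d{\left(o \right)} = - 4 o o^{2} = - 4 o^{3}$)
$L = -1905187$ ($L = 4 + \left(135 - 4 \left(-11\right)^{3}\right) \left(-164 - 185\right) = 4 + \left(135 - -5324\right) \left(-349\right) = 4 + \left(135 + 5324\right) \left(-349\right) = 4 + 5459 \left(-349\right) = 4 - 1905191 = -1905187$)
$b = -1905187$
$r{\left(P \right)} = -1905187 + P$ ($r{\left(P \right)} = P - 1905187 = -1905187 + P$)
$a{\left(3 \right)} r{\left(-41 \right)} = \sqrt{6 + 3} \left(-1905187 - 41\right) = \sqrt{9} \left(-1905228\right) = 3 \left(-1905228\right) = -5715684$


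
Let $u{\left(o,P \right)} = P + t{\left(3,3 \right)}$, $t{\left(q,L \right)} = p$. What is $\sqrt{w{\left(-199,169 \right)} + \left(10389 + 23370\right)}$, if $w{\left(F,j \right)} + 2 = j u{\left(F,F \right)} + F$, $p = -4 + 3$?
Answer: $11 i \sqrt{2} \approx 15.556 i$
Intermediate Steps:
$p = -1$
$t{\left(q,L \right)} = -1$
$u{\left(o,P \right)} = -1 + P$ ($u{\left(o,P \right)} = P - 1 = -1 + P$)
$w{\left(F,j \right)} = -2 + F + j \left(-1 + F\right)$ ($w{\left(F,j \right)} = -2 + \left(j \left(-1 + F\right) + F\right) = -2 + \left(F + j \left(-1 + F\right)\right) = -2 + F + j \left(-1 + F\right)$)
$\sqrt{w{\left(-199,169 \right)} + \left(10389 + 23370\right)} = \sqrt{\left(-2 - 199 + 169 \left(-1 - 199\right)\right) + \left(10389 + 23370\right)} = \sqrt{\left(-2 - 199 + 169 \left(-200\right)\right) + 33759} = \sqrt{\left(-2 - 199 - 33800\right) + 33759} = \sqrt{-34001 + 33759} = \sqrt{-242} = 11 i \sqrt{2}$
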